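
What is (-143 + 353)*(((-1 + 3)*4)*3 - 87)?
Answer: -13230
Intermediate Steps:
(-143 + 353)*(((-1 + 3)*4)*3 - 87) = 210*((2*4)*3 - 87) = 210*(8*3 - 87) = 210*(24 - 87) = 210*(-63) = -13230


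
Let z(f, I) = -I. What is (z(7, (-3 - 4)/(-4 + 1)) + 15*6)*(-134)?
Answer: -35242/3 ≈ -11747.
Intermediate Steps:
(z(7, (-3 - 4)/(-4 + 1)) + 15*6)*(-134) = (-(-3 - 4)/(-4 + 1) + 15*6)*(-134) = (-(-7)/(-3) + 90)*(-134) = (-(-7)*(-1)/3 + 90)*(-134) = (-1*7/3 + 90)*(-134) = (-7/3 + 90)*(-134) = (263/3)*(-134) = -35242/3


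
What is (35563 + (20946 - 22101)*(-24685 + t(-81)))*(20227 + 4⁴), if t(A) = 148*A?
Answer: 868333320074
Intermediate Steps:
(35563 + (20946 - 22101)*(-24685 + t(-81)))*(20227 + 4⁴) = (35563 + (20946 - 22101)*(-24685 + 148*(-81)))*(20227 + 4⁴) = (35563 - 1155*(-24685 - 11988))*(20227 + 256) = (35563 - 1155*(-36673))*20483 = (35563 + 42357315)*20483 = 42392878*20483 = 868333320074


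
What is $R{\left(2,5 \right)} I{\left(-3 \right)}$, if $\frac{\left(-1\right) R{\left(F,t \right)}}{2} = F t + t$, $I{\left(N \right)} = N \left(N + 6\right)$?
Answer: $270$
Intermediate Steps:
$I{\left(N \right)} = N \left(6 + N\right)$
$R{\left(F,t \right)} = - 2 t - 2 F t$ ($R{\left(F,t \right)} = - 2 \left(F t + t\right) = - 2 \left(t + F t\right) = - 2 t - 2 F t$)
$R{\left(2,5 \right)} I{\left(-3 \right)} = \left(-2\right) 5 \left(1 + 2\right) \left(- 3 \left(6 - 3\right)\right) = \left(-2\right) 5 \cdot 3 \left(\left(-3\right) 3\right) = \left(-30\right) \left(-9\right) = 270$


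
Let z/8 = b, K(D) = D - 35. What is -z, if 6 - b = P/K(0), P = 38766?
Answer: -44544/5 ≈ -8908.8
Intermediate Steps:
K(D) = -35 + D
b = 5568/5 (b = 6 - 38766/(-35 + 0) = 6 - 38766/(-35) = 6 - 38766*(-1)/35 = 6 - 1*(-5538/5) = 6 + 5538/5 = 5568/5 ≈ 1113.6)
z = 44544/5 (z = 8*(5568/5) = 44544/5 ≈ 8908.8)
-z = -1*44544/5 = -44544/5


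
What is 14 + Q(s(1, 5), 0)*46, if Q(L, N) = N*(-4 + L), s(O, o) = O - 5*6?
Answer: 14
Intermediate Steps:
s(O, o) = -30 + O (s(O, o) = O - 30 = -30 + O)
14 + Q(s(1, 5), 0)*46 = 14 + (0*(-4 + (-30 + 1)))*46 = 14 + (0*(-4 - 29))*46 = 14 + (0*(-33))*46 = 14 + 0*46 = 14 + 0 = 14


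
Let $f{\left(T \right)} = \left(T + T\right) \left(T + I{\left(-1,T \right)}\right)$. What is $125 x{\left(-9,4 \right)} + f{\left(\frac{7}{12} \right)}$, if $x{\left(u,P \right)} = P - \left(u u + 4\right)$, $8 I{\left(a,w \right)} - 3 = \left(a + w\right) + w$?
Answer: $- \frac{2915671}{288} \approx -10124.0$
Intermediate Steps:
$I{\left(a,w \right)} = \frac{3}{8} + \frac{w}{4} + \frac{a}{8}$ ($I{\left(a,w \right)} = \frac{3}{8} + \frac{\left(a + w\right) + w}{8} = \frac{3}{8} + \frac{a + 2 w}{8} = \frac{3}{8} + \left(\frac{w}{4} + \frac{a}{8}\right) = \frac{3}{8} + \frac{w}{4} + \frac{a}{8}$)
$x{\left(u,P \right)} = -4 + P - u^{2}$ ($x{\left(u,P \right)} = P - \left(u^{2} + 4\right) = P - \left(4 + u^{2}\right) = -4 + P - u^{2}$)
$f{\left(T \right)} = 2 T \left(\frac{1}{4} + \frac{5 T}{4}\right)$ ($f{\left(T \right)} = \left(T + T\right) \left(T + \left(\frac{3}{8} + \frac{T}{4} + \frac{1}{8} \left(-1\right)\right)\right) = 2 T \left(T + \left(\frac{3}{8} + \frac{T}{4} - \frac{1}{8}\right)\right) = 2 T \left(T + \left(\frac{1}{4} + \frac{T}{4}\right)\right) = 2 T \left(\frac{1}{4} + \frac{5 T}{4}\right)$)
$125 x{\left(-9,4 \right)} + f{\left(\frac{7}{12} \right)} = 125 \left(-4 + 4 - \left(-9\right)^{2}\right) + \frac{\frac{7}{12} \left(1 + 5 \cdot \frac{7}{12}\right)}{2} = 125 \left(-4 + 4 - 81\right) + \frac{7 \cdot \frac{1}{12} \left(1 + 5 \cdot 7 \cdot \frac{1}{12}\right)}{2} = 125 \left(-4 + 4 - 81\right) + \frac{1}{2} \cdot \frac{7}{12} \left(1 + 5 \cdot \frac{7}{12}\right) = 125 \left(-81\right) + \frac{1}{2} \cdot \frac{7}{12} \left(1 + \frac{35}{12}\right) = -10125 + \frac{1}{2} \cdot \frac{7}{12} \cdot \frac{47}{12} = -10125 + \frac{329}{288} = - \frac{2915671}{288}$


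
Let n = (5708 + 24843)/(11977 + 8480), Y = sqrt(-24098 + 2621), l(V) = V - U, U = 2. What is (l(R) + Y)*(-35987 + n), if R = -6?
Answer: 5889244064/20457 - 736155508*I*sqrt(21477)/20457 ≈ 2.8788e+5 - 5.2737e+6*I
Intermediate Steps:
l(V) = -2 + V (l(V) = V - 1*2 = V - 2 = -2 + V)
Y = I*sqrt(21477) (Y = sqrt(-21477) = I*sqrt(21477) ≈ 146.55*I)
n = 30551/20457 ≈ 1.4934
(l(R) + Y)*(-35987 + n) = ((-2 - 6) + I*sqrt(21477))*(-35987 + 30551/20457) = (-8 + I*sqrt(21477))*(-736155508/20457) = 5889244064/20457 - 736155508*I*sqrt(21477)/20457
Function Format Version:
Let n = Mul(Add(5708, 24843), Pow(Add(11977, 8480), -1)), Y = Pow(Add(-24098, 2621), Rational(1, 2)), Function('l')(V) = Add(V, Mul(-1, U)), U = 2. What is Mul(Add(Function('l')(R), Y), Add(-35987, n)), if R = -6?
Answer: Add(Rational(5889244064, 20457), Mul(Rational(-736155508, 20457), I, Pow(21477, Rational(1, 2)))) ≈ Add(2.8788e+5, Mul(-5.2737e+6, I))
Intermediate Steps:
Function('l')(V) = Add(-2, V) (Function('l')(V) = Add(V, Mul(-1, 2)) = Add(V, -2) = Add(-2, V))
Y = Mul(I, Pow(21477, Rational(1, 2))) (Y = Pow(-21477, Rational(1, 2)) = Mul(I, Pow(21477, Rational(1, 2))) ≈ Mul(146.55, I))
n = Rational(30551, 20457) (n = Mul(30551, Pow(20457, -1)) = Mul(30551, Rational(1, 20457)) = Rational(30551, 20457) ≈ 1.4934)
Mul(Add(Function('l')(R), Y), Add(-35987, n)) = Mul(Add(Add(-2, -6), Mul(I, Pow(21477, Rational(1, 2)))), Add(-35987, Rational(30551, 20457))) = Mul(Add(-8, Mul(I, Pow(21477, Rational(1, 2)))), Rational(-736155508, 20457)) = Add(Rational(5889244064, 20457), Mul(Rational(-736155508, 20457), I, Pow(21477, Rational(1, 2))))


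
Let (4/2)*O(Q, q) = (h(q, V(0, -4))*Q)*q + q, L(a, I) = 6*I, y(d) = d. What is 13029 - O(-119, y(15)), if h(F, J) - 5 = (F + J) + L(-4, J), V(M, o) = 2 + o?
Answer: 36753/2 ≈ 18377.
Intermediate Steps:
h(F, J) = 5 + F + 7*J (h(F, J) = 5 + ((F + J) + 6*J) = 5 + (F + 7*J) = 5 + F + 7*J)
O(Q, q) = q/2 + Q*q*(-9 + q)/2 (O(Q, q) = (((5 + q + 7*(2 - 4))*Q)*q + q)/2 = (((5 + q + 7*(-2))*Q)*q + q)/2 = (((5 + q - 14)*Q)*q + q)/2 = (((-9 + q)*Q)*q + q)/2 = ((Q*(-9 + q))*q + q)/2 = (Q*q*(-9 + q) + q)/2 = (q + Q*q*(-9 + q))/2 = q/2 + Q*q*(-9 + q)/2)
13029 - O(-119, y(15)) = 13029 - 15*(1 - 119*(-9 + 15))/2 = 13029 - 15*(1 - 119*6)/2 = 13029 - 15*(1 - 714)/2 = 13029 - 15*(-713)/2 = 13029 - 1*(-10695/2) = 13029 + 10695/2 = 36753/2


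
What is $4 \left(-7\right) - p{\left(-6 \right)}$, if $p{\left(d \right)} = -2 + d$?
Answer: $-20$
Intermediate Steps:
$4 \left(-7\right) - p{\left(-6 \right)} = 4 \left(-7\right) - \left(-2 - 6\right) = -28 - -8 = -28 + 8 = -20$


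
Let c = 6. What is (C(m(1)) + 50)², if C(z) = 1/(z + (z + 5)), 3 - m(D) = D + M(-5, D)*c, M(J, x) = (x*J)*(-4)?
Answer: 133379401/53361 ≈ 2499.6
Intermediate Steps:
M(J, x) = -4*J*x (M(J, x) = (J*x)*(-4) = -4*J*x)
m(D) = 3 - 121*D (m(D) = 3 - (D - 4*(-5)*D*6) = 3 - (D + (20*D)*6) = 3 - (D + 120*D) = 3 - 121*D)
C(z) = 1/(5 + 2*z) (C(z) = 1/(z + (5 + z)) = 1/(5 + 2*z))
(C(m(1)) + 50)² = (1/(5 + 2*(3 - 121*1)) + 50)² = (1/(5 + 2*(3 - 121)) + 50)² = (1/(5 + 2*(-118)) + 50)² = (1/(5 - 236) + 50)² = (1/(-231) + 50)² = (-1/231 + 50)² = (11549/231)² = 133379401/53361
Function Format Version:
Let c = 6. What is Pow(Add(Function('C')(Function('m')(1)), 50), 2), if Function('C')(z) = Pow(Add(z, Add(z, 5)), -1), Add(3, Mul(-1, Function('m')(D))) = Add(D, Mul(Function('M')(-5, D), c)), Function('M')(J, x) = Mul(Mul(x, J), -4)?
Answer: Rational(133379401, 53361) ≈ 2499.6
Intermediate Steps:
Function('M')(J, x) = Mul(-4, J, x) (Function('M')(J, x) = Mul(Mul(J, x), -4) = Mul(-4, J, x))
Function('m')(D) = Add(3, Mul(-121, D)) (Function('m')(D) = Add(3, Mul(-1, Add(D, Mul(Mul(-4, -5, D), 6)))) = Add(3, Mul(-1, Add(D, Mul(Mul(20, D), 6)))) = Add(3, Mul(-1, Add(D, Mul(120, D)))) = Add(3, Mul(-1, Mul(121, D))) = Add(3, Mul(-121, D)))
Function('C')(z) = Pow(Add(5, Mul(2, z)), -1) (Function('C')(z) = Pow(Add(z, Add(5, z)), -1) = Pow(Add(5, Mul(2, z)), -1))
Pow(Add(Function('C')(Function('m')(1)), 50), 2) = Pow(Add(Pow(Add(5, Mul(2, Add(3, Mul(-121, 1)))), -1), 50), 2) = Pow(Add(Pow(Add(5, Mul(2, Add(3, -121))), -1), 50), 2) = Pow(Add(Pow(Add(5, Mul(2, -118)), -1), 50), 2) = Pow(Add(Pow(Add(5, -236), -1), 50), 2) = Pow(Add(Pow(-231, -1), 50), 2) = Pow(Add(Rational(-1, 231), 50), 2) = Pow(Rational(11549, 231), 2) = Rational(133379401, 53361)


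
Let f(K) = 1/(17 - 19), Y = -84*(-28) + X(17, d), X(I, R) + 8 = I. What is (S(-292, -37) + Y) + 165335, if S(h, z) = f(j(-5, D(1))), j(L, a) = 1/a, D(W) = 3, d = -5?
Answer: 335391/2 ≈ 1.6770e+5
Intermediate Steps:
X(I, R) = -8 + I
Y = 2361 (Y = -84*(-28) + (-8 + 17) = 2352 + 9 = 2361)
f(K) = -1/2 (f(K) = 1/(-2) = -1/2)
S(h, z) = -1/2
(S(-292, -37) + Y) + 165335 = (-1/2 + 2361) + 165335 = 4721/2 + 165335 = 335391/2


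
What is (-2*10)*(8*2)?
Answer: -320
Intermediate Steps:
(-2*10)*(8*2) = -20*16 = -320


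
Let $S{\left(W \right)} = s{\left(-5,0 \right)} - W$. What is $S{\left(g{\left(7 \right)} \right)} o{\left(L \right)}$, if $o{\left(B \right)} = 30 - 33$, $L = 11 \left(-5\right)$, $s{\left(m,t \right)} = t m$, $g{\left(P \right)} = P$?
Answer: $21$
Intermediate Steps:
$s{\left(m,t \right)} = m t$
$L = -55$
$o{\left(B \right)} = -3$
$S{\left(W \right)} = - W$ ($S{\left(W \right)} = \left(-5\right) 0 - W = 0 - W = - W$)
$S{\left(g{\left(7 \right)} \right)} o{\left(L \right)} = \left(-1\right) 7 \left(-3\right) = \left(-7\right) \left(-3\right) = 21$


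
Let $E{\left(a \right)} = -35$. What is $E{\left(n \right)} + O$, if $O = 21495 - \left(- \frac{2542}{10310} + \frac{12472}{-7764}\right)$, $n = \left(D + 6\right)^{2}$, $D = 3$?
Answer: $\frac{214744188601}{10005855} \approx 21462.0$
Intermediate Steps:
$n = 81$ ($n = \left(3 + 6\right)^{2} = 9^{2} = 81$)
$O = \frac{215094393526}{10005855}$ ($O = 21495 - \left(\left(-2542\right) \frac{1}{10310} + 12472 \left(- \frac{1}{7764}\right)\right) = 21495 - \left(- \frac{1271}{5155} - \frac{3118}{1941}\right) = 21495 - - \frac{18540301}{10005855} = 21495 + \frac{18540301}{10005855} = \frac{215094393526}{10005855} \approx 21497.0$)
$E{\left(n \right)} + O = -35 + \frac{215094393526}{10005855} = \frac{214744188601}{10005855}$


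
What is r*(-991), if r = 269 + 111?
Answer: -376580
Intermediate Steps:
r = 380
r*(-991) = 380*(-991) = -376580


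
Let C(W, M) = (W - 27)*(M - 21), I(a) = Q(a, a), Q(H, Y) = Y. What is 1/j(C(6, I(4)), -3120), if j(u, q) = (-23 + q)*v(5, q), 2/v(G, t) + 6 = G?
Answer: 1/6286 ≈ 0.00015908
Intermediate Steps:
I(a) = a
v(G, t) = 2/(-6 + G)
C(W, M) = (-27 + W)*(-21 + M)
j(u, q) = 46 - 2*q (j(u, q) = (-23 + q)*(2/(-6 + 5)) = (-23 + q)*(2/(-1)) = (-23 + q)*(2*(-1)) = (-23 + q)*(-2) = 46 - 2*q)
1/j(C(6, I(4)), -3120) = 1/(46 - 2*(-3120)) = 1/(46 + 6240) = 1/6286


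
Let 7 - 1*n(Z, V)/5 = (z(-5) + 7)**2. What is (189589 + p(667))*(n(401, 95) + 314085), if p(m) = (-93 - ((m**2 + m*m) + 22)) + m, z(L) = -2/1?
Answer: -219682519815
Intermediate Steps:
z(L) = -2 (z(L) = -2*1 = -2)
p(m) = -115 + m - 2*m**2 (p(m) = (-93 - ((m**2 + m**2) + 22)) + m = (-93 - (2*m**2 + 22)) + m = (-93 - (22 + 2*m**2)) + m = (-93 + (-22 - 2*m**2)) + m = (-115 - 2*m**2) + m = -115 + m - 2*m**2)
n(Z, V) = -90 (n(Z, V) = 35 - 5*(-2 + 7)**2 = 35 - 5*5**2 = 35 - 5*25 = 35 - 125 = -90)
(189589 + p(667))*(n(401, 95) + 314085) = (189589 + (-115 + 667 - 2*667**2))*(-90 + 314085) = (189589 + (-115 + 667 - 2*444889))*313995 = (189589 + (-115 + 667 - 889778))*313995 = (189589 - 889226)*313995 = -699637*313995 = -219682519815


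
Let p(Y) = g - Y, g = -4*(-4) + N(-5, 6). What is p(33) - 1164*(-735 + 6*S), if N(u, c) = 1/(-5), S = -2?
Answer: 4347454/5 ≈ 8.6949e+5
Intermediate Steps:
N(u, c) = -⅕
g = 79/5 (g = -4*(-4) - ⅕ = 16 - ⅕ = 79/5 ≈ 15.800)
p(Y) = 79/5 - Y
p(33) - 1164*(-735 + 6*S) = (79/5 - 1*33) - 1164*(-735 + 6*(-2)) = (79/5 - 33) - 1164*(-735 - 12) = -86/5 - 1164*(-747) = -86/5 + 869508 = 4347454/5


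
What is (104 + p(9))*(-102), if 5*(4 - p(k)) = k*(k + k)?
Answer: -38556/5 ≈ -7711.2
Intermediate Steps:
p(k) = 4 - 2*k**2/5 (p(k) = 4 - k*(k + k)/5 = 4 - k*2*k/5 = 4 - 2*k**2/5)
(104 + p(9))*(-102) = (104 + (4 - 2/5*9**2))*(-102) = (104 + (4 - 2/5*81))*(-102) = (104 + (4 - 162/5))*(-102) = (104 - 142/5)*(-102) = (378/5)*(-102) = -38556/5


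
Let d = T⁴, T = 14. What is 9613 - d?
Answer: -28803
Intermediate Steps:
d = 38416 (d = 14⁴ = 38416)
9613 - d = 9613 - 1*38416 = 9613 - 38416 = -28803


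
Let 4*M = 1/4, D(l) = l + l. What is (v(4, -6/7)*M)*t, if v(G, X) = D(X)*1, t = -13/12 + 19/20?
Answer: 1/70 ≈ 0.014286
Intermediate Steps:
t = -2/15 (t = -13*1/12 + 19*(1/20) = -13/12 + 19/20 = -2/15 ≈ -0.13333)
D(l) = 2*l
M = 1/16 (M = (1/4)/4 = (1/4)*(1/4) = 1/16 ≈ 0.062500)
v(G, X) = 2*X (v(G, X) = (2*X)*1 = 2*X)
(v(4, -6/7)*M)*t = ((2*(-6/7))*(1/16))*(-2/15) = -12/7*1/16*(-2/15) = -3/28*(-2/15) = 1/70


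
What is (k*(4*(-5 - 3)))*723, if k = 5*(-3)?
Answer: 347040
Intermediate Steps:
k = -15
(k*(4*(-5 - 3)))*723 = -60*(-5 - 3)*723 = -60*(-8)*723 = -15*(-32)*723 = 480*723 = 347040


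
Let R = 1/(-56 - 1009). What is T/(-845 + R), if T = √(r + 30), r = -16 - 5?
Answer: -3195/899926 ≈ -0.0035503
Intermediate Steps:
r = -21
R = -1/1065 (R = 1/(-1065) = -1/1065 ≈ -0.00093897)
T = 3 (T = √(-21 + 30) = √9 = 3)
T/(-845 + R) = 3/(-845 - 1/1065) = 3/(-899926/1065) = -1065/899926*3 = -3195/899926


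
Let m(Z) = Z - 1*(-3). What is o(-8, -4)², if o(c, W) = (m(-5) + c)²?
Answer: 10000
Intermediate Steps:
m(Z) = 3 + Z (m(Z) = Z + 3 = 3 + Z)
o(c, W) = (-2 + c)² (o(c, W) = ((3 - 5) + c)² = (-2 + c)²)
o(-8, -4)² = ((-2 - 8)²)² = ((-10)²)² = 100² = 10000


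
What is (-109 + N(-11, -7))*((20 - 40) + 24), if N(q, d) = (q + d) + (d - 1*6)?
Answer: -560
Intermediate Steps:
N(q, d) = -6 + q + 2*d (N(q, d) = (d + q) + (d - 6) = (d + q) + (-6 + d) = -6 + q + 2*d)
(-109 + N(-11, -7))*((20 - 40) + 24) = (-109 + (-6 - 11 + 2*(-7)))*((20 - 40) + 24) = (-109 + (-6 - 11 - 14))*(-20 + 24) = (-109 - 31)*4 = -140*4 = -560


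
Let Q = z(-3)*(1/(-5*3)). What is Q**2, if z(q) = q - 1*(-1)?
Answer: 4/225 ≈ 0.017778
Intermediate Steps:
z(q) = 1 + q (z(q) = q + 1 = 1 + q)
Q = 2/15 (Q = (1 - 3)*(1/(-5*3)) = -2/(-15) = -2*(-1)/15 = -2*(-1/15) = 2/15 ≈ 0.13333)
Q**2 = (2/15)**2 = 4/225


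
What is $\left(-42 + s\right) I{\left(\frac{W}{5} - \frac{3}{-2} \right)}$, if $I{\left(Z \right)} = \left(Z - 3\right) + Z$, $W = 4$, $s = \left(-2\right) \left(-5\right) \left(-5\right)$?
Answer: $- \frac{736}{5} \approx -147.2$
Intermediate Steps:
$s = -50$ ($s = 10 \left(-5\right) = -50$)
$I{\left(Z \right)} = -3 + 2 Z$ ($I{\left(Z \right)} = \left(-3 + Z\right) + Z = -3 + 2 Z$)
$\left(-42 + s\right) I{\left(\frac{W}{5} - \frac{3}{-2} \right)} = \left(-42 - 50\right) \left(-3 + 2 \left(\frac{4}{5} - \frac{3}{-2}\right)\right) = - 92 \left(-3 + 2 \left(4 \cdot \frac{1}{5} - - \frac{3}{2}\right)\right) = - 92 \left(-3 + 2 \left(\frac{4}{5} + \frac{3}{2}\right)\right) = - 92 \left(-3 + 2 \cdot \frac{23}{10}\right) = - 92 \left(-3 + \frac{23}{5}\right) = \left(-92\right) \frac{8}{5} = - \frac{736}{5}$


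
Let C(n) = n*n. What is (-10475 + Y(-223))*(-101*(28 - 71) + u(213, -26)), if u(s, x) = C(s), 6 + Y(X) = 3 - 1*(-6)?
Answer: -520584064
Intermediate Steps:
Y(X) = 3 (Y(X) = -6 + (3 - 1*(-6)) = -6 + (3 + 6) = -6 + 9 = 3)
C(n) = n**2
u(s, x) = s**2
(-10475 + Y(-223))*(-101*(28 - 71) + u(213, -26)) = (-10475 + 3)*(-101*(28 - 71) + 213**2) = -10472*(-101*(-43) + 45369) = -10472*(4343 + 45369) = -10472*49712 = -520584064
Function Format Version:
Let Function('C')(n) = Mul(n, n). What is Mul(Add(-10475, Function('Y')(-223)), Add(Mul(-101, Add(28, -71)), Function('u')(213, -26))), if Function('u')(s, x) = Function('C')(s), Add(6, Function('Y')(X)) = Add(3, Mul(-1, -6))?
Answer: -520584064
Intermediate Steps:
Function('Y')(X) = 3 (Function('Y')(X) = Add(-6, Add(3, Mul(-1, -6))) = Add(-6, Add(3, 6)) = Add(-6, 9) = 3)
Function('C')(n) = Pow(n, 2)
Function('u')(s, x) = Pow(s, 2)
Mul(Add(-10475, Function('Y')(-223)), Add(Mul(-101, Add(28, -71)), Function('u')(213, -26))) = Mul(Add(-10475, 3), Add(Mul(-101, Add(28, -71)), Pow(213, 2))) = Mul(-10472, Add(Mul(-101, -43), 45369)) = Mul(-10472, Add(4343, 45369)) = Mul(-10472, 49712) = -520584064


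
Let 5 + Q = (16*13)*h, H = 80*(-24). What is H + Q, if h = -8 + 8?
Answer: -1925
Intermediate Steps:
h = 0
H = -1920
Q = -5 (Q = -5 + (16*13)*0 = -5 + 208*0 = -5 + 0 = -5)
H + Q = -1920 - 5 = -1925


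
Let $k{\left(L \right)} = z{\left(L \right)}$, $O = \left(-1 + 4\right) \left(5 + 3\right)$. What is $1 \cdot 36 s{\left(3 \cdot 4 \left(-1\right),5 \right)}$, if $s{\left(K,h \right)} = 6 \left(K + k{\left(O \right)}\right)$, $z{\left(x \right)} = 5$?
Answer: $-1512$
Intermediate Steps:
$O = 24$ ($O = 3 \cdot 8 = 24$)
$k{\left(L \right)} = 5$
$s{\left(K,h \right)} = 30 + 6 K$ ($s{\left(K,h \right)} = 6 \left(K + 5\right) = 6 \left(5 + K\right) = 30 + 6 K$)
$1 \cdot 36 s{\left(3 \cdot 4 \left(-1\right),5 \right)} = 1 \cdot 36 \left(30 + 6 \cdot 3 \cdot 4 \left(-1\right)\right) = 36 \left(30 + 6 \cdot 12 \left(-1\right)\right) = 36 \left(30 + 6 \left(-12\right)\right) = 36 \left(30 - 72\right) = 36 \left(-42\right) = -1512$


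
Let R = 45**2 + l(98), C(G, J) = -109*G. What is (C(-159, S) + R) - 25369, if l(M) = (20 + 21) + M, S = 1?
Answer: -5874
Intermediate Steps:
l(M) = 41 + M
R = 2164 (R = 45**2 + (41 + 98) = 2025 + 139 = 2164)
(C(-159, S) + R) - 25369 = (-109*(-159) + 2164) - 25369 = (17331 + 2164) - 25369 = 19495 - 25369 = -5874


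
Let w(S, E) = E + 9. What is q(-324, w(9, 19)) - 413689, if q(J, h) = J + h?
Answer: -413985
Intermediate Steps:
w(S, E) = 9 + E
q(-324, w(9, 19)) - 413689 = (-324 + (9 + 19)) - 413689 = (-324 + 28) - 413689 = -296 - 413689 = -413985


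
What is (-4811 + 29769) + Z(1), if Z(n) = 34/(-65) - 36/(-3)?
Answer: 1623016/65 ≈ 24969.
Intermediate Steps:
Z(n) = 746/65 (Z(n) = 34*(-1/65) - 36*(-1/3) = -34/65 + 12 = 746/65)
(-4811 + 29769) + Z(1) = (-4811 + 29769) + 746/65 = 24958 + 746/65 = 1623016/65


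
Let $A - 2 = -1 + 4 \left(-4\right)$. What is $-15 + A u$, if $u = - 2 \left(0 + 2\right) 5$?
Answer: $285$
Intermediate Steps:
$A = -15$ ($A = 2 + \left(-1 + 4 \left(-4\right)\right) = 2 - 17 = -15$)
$u = -20$ ($u = \left(-2\right) 2 \cdot 5 = \left(-4\right) 5 = -20$)
$-15 + A u = -15 - -300 = -15 + 300 = 285$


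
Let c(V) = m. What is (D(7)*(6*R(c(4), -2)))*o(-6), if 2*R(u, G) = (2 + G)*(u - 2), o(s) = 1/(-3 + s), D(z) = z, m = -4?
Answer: 0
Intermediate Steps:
c(V) = -4
R(u, G) = (-2 + u)*(2 + G)/2 (R(u, G) = ((2 + G)*(u - 2))/2 = ((2 + G)*(-2 + u))/2 = ((-2 + u)*(2 + G))/2 = (-2 + u)*(2 + G)/2)
(D(7)*(6*R(c(4), -2)))*o(-6) = (7*(6*(-2 - 4 - 1*(-2) + (½)*(-2)*(-4))))/(-3 - 6) = (7*(6*(-2 - 4 + 2 + 4)))/(-9) = (7*(6*0))*(-⅑) = (7*0)*(-⅑) = 0*(-⅑) = 0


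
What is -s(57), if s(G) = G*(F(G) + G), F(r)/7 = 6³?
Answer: -89433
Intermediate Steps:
F(r) = 1512 (F(r) = 7*6³ = 7*216 = 1512)
s(G) = G*(1512 + G)
-s(57) = -57*(1512 + 57) = -57*1569 = -1*89433 = -89433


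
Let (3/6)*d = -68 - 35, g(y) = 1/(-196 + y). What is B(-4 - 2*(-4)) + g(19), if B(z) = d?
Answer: -36463/177 ≈ -206.01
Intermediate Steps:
d = -206 (d = 2*(-68 - 35) = 2*(-103) = -206)
B(z) = -206
B(-4 - 2*(-4)) + g(19) = -206 + 1/(-196 + 19) = -206 + 1/(-177) = -206 - 1/177 = -36463/177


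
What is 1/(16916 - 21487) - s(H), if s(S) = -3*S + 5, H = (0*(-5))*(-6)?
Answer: -22856/4571 ≈ -5.0002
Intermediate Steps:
H = 0 (H = 0*(-6) = 0)
s(S) = 5 - 3*S
1/(16916 - 21487) - s(H) = 1/(16916 - 21487) - (5 - 3*0) = 1/(-4571) - (5 + 0) = -1/4571 - 1*5 = -1/4571 - 5 = -22856/4571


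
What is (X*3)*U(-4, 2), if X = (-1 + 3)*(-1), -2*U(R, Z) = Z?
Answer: 6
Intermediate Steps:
U(R, Z) = -Z/2
X = -2 (X = 2*(-1) = -2)
(X*3)*U(-4, 2) = (-2*3)*(-½*2) = -6*(-1) = 6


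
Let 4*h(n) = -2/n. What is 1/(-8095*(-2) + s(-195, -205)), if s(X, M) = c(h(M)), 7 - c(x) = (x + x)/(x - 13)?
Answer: 5329/86313815 ≈ 6.1740e-5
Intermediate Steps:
h(n) = -1/(2*n) (h(n) = (-2/n)/4 = -1/(2*n))
c(x) = 7 - 2*x/(-13 + x) (c(x) = 7 - (x + x)/(x - 13) = 7 - 2*x/(-13 + x))
s(X, M) = (-91 - 5/(2*M))/(-13 - 1/(2*M)) (s(X, M) = (-91 + 5*(-1/(2*M)))/(-13 - 1/(2*M)) = (-91 - 5/(2*M))/(-13 - 1/(2*M)))
1/(-8095*(-2) + s(-195, -205)) = 1/(-8095*(-2) + (5 + 182*(-205))/(1 + 26*(-205))) = 1/(16190 + (5 - 37310)/(1 - 5330)) = 1/(16190 - 37305/(-5329)) = 1/(16190 - 1/5329*(-37305)) = 1/(16190 + 37305/5329) = 1/(86313815/5329) = 5329/86313815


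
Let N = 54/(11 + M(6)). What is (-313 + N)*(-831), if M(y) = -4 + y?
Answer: 3336465/13 ≈ 2.5665e+5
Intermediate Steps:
N = 54/13 (N = 54/(11 + (-4 + 6)) = 54/(11 + 2) = 54/13 ≈ 4.1538)
(-313 + N)*(-831) = (-313 + 54/13)*(-831) = -4015/13*(-831) = 3336465/13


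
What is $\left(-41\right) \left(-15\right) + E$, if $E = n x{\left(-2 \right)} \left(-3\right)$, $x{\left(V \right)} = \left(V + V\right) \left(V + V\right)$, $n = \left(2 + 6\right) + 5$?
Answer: $-9$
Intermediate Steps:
$n = 13$ ($n = 8 + 5 = 13$)
$x{\left(V \right)} = 4 V^{2}$ ($x{\left(V \right)} = 2 V 2 V = 4 V^{2}$)
$E = -624$ ($E = 13 \cdot 4 \left(-2\right)^{2} \left(-3\right) = 13 \cdot 4 \cdot 4 \left(-3\right) = 13 \cdot 16 \left(-3\right) = 208 \left(-3\right) = -624$)
$\left(-41\right) \left(-15\right) + E = \left(-41\right) \left(-15\right) - 624 = 615 - 624 = -9$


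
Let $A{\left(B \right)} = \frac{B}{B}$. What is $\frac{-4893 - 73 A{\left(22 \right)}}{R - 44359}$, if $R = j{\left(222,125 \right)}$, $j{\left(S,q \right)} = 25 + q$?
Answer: $\frac{4966}{44209} \approx 0.11233$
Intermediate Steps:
$A{\left(B \right)} = 1$
$R = 150$ ($R = 25 + 125 = 150$)
$\frac{-4893 - 73 A{\left(22 \right)}}{R - 44359} = \frac{-4893 - 73}{150 - 44359} = \frac{-4893 - 73}{-44209} = \left(-4966\right) \left(- \frac{1}{44209}\right) = \frac{4966}{44209}$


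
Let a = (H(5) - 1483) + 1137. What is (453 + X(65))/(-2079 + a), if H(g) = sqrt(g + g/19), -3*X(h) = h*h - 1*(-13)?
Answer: 5305997/13407813 + 5758*sqrt(19)/67039065 ≈ 0.39611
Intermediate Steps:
X(h) = -13/3 - h**2/3 (X(h) = -(h*h - 1*(-13))/3 = -(h**2 + 13)/3 = -(13 + h**2)/3 = -13/3 - h**2/3)
H(g) = 2*sqrt(95)*sqrt(g)/19 (H(g) = sqrt(g + g*(1/19)) = sqrt(g + g/19) = sqrt(20*g/19) = 2*sqrt(95)*sqrt(g)/19)
a = -346 + 10*sqrt(19)/19 (a = (2*sqrt(95)*sqrt(5)/19 - 1483) + 1137 = (10*sqrt(19)/19 - 1483) + 1137 = (-1483 + 10*sqrt(19)/19) + 1137 = -346 + 10*sqrt(19)/19 ≈ -343.71)
(453 + X(65))/(-2079 + a) = (453 + (-13/3 - 1/3*65**2))/(-2079 + (-346 + 10*sqrt(19)/19)) = (453 + (-13/3 - 1/3*4225))/(-2425 + 10*sqrt(19)/19) = (453 + (-13/3 - 4225/3))/(-2425 + 10*sqrt(19)/19) = (453 - 4238/3)/(-2425 + 10*sqrt(19)/19) = -2879/(3*(-2425 + 10*sqrt(19)/19))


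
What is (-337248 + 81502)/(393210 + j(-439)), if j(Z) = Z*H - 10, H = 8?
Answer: -127873/194844 ≈ -0.65628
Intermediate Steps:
j(Z) = -10 + 8*Z (j(Z) = Z*8 - 10 = 8*Z - 10 = -10 + 8*Z)
(-337248 + 81502)/(393210 + j(-439)) = (-337248 + 81502)/(393210 + (-10 + 8*(-439))) = -255746/(393210 + (-10 - 3512)) = -255746/(393210 - 3522) = -255746/389688 = -255746*1/389688 = -127873/194844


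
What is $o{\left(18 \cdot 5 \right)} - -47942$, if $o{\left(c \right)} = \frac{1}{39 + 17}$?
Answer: $\frac{2684753}{56} \approx 47942.0$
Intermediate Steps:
$o{\left(c \right)} = \frac{1}{56}$
$o{\left(18 \cdot 5 \right)} - -47942 = \frac{1}{56} - -47942 = \frac{1}{56} + 47942 = \frac{2684753}{56}$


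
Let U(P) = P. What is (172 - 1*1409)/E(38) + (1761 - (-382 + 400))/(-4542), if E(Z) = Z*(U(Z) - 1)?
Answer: -672426/532171 ≈ -1.2636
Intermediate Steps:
E(Z) = Z*(-1 + Z) (E(Z) = Z*(Z - 1) = Z*(-1 + Z))
(172 - 1*1409)/E(38) + (1761 - (-382 + 400))/(-4542) = (172 - 1*1409)/((38*(-1 + 38))) + (1761 - (-382 + 400))/(-4542) = (172 - 1409)/((38*37)) + (1761 - 1*18)*(-1/4542) = -1237/1406 + (1761 - 18)*(-1/4542) = -1237*1/1406 + 1743*(-1/4542) = -1237/1406 - 581/1514 = -672426/532171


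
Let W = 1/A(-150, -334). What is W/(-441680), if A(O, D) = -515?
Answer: 1/227465200 ≈ 4.3963e-9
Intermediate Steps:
W = -1/515 (W = 1/(-515) = -1/515 ≈ -0.0019417)
W/(-441680) = -1/515/(-441680) = -1/515*(-1/441680) = 1/227465200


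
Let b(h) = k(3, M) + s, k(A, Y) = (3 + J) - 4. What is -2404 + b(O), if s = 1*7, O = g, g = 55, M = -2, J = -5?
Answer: -2403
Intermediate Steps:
O = 55
s = 7
k(A, Y) = -6 (k(A, Y) = (3 - 5) - 4 = -2 - 4 = -6)
b(h) = 1 (b(h) = -6 + 7 = 1)
-2404 + b(O) = -2404 + 1 = -2403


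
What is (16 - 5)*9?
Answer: 99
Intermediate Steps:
(16 - 5)*9 = 11*9 = 99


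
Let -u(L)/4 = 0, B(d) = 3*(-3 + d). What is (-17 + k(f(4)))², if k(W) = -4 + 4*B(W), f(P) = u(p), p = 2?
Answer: 3249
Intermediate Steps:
B(d) = -9 + 3*d
u(L) = 0 (u(L) = -4*0 = 0)
f(P) = 0
k(W) = -40 + 12*W (k(W) = -4 + 4*(-9 + 3*W) = -4 + (-36 + 12*W) = -40 + 12*W)
(-17 + k(f(4)))² = (-17 + (-40 + 12*0))² = (-17 + (-40 + 0))² = (-17 - 40)² = (-57)² = 3249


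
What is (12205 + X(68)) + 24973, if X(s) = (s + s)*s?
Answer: 46426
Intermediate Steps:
X(s) = 2*s² (X(s) = (2*s)*s = 2*s²)
(12205 + X(68)) + 24973 = (12205 + 2*68²) + 24973 = (12205 + 2*4624) + 24973 = (12205 + 9248) + 24973 = 21453 + 24973 = 46426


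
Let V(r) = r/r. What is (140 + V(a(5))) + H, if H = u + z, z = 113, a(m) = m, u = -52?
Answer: 202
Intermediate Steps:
V(r) = 1
H = 61 (H = -52 + 113 = 61)
(140 + V(a(5))) + H = (140 + 1) + 61 = 141 + 61 = 202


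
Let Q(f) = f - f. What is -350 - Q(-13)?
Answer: -350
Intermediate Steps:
Q(f) = 0
-350 - Q(-13) = -350 - 1*0 = -350 + 0 = -350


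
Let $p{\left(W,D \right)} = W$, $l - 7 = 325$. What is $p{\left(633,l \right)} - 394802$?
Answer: $-394169$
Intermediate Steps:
$l = 332$ ($l = 7 + 325 = 332$)
$p{\left(633,l \right)} - 394802 = 633 - 394802 = -394169$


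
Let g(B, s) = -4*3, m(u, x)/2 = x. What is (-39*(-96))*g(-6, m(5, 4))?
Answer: -44928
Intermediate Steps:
m(u, x) = 2*x
g(B, s) = -12
(-39*(-96))*g(-6, m(5, 4)) = -39*(-96)*(-12) = 3744*(-12) = -44928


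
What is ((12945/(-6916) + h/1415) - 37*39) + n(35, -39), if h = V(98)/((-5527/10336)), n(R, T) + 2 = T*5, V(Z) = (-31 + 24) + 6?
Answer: -88805480621649/54087995780 ≈ -1641.9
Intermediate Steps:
V(Z) = -1 (V(Z) = -7 + 6 = -1)
n(R, T) = -2 + 5*T (n(R, T) = -2 + T*5 = -2 + 5*T)
h = 10336/5527 (h = -1/((-5527/10336)) = -1/((-5527*1/10336)) = -1/(-5527/10336) = -1*(-10336/5527) = 10336/5527 ≈ 1.8701)
((12945/(-6916) + h/1415) - 37*39) + n(35, -39) = ((12945/(-6916) + (10336/5527)/1415) - 37*39) + (-2 + 5*(-39)) = ((12945*(-1/6916) + (10336/5527)*(1/1415)) - 1443) + (-2 - 195) = ((-12945/6916 + 10336/7820705) - 1443) - 197 = (-101167542449/54087995780 - 1443) - 197 = -78150145452989/54087995780 - 197 = -88805480621649/54087995780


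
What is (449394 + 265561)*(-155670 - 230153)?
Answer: -275846082965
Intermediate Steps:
(449394 + 265561)*(-155670 - 230153) = 714955*(-385823) = -275846082965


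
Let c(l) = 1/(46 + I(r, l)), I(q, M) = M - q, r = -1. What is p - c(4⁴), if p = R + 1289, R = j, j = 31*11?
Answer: 493889/303 ≈ 1630.0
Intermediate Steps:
j = 341
c(l) = 1/(47 + l) (c(l) = 1/(46 + (l - 1*(-1))) = 1/(46 + (l + 1)) = 1/(46 + (1 + l)) = 1/(47 + l))
R = 341
p = 1630 (p = 341 + 1289 = 1630)
p - c(4⁴) = 1630 - 1/(47 + 4⁴) = 1630 - 1/(47 + 256) = 1630 - 1/303 = 493889/303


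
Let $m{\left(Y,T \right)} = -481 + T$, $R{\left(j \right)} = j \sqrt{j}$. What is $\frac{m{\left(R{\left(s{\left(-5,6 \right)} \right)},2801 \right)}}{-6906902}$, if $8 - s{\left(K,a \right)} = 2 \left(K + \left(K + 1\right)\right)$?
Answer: $- \frac{1160}{3453451} \approx -0.0003359$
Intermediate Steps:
$s{\left(K,a \right)} = 6 - 4 K$ ($s{\left(K,a \right)} = 8 - 2 \left(K + \left(K + 1\right)\right) = 8 - 2 \left(K + \left(1 + K\right)\right) = 8 - 2 \left(1 + 2 K\right) = 8 - \left(2 + 4 K\right) = 6 - 4 K$)
$R{\left(j \right)} = j^{\frac{3}{2}}$
$\frac{m{\left(R{\left(s{\left(-5,6 \right)} \right)},2801 \right)}}{-6906902} = \frac{-481 + 2801}{-6906902} = 2320 \left(- \frac{1}{6906902}\right) = - \frac{1160}{3453451}$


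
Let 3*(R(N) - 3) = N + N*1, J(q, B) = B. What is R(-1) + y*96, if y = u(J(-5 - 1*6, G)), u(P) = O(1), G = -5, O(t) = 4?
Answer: 1159/3 ≈ 386.33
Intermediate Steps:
u(P) = 4
R(N) = 3 + 2*N/3 (R(N) = 3 + (N + N*1)/3 = 3 + (N + N)/3 = 3 + (2*N)/3 = 3 + 2*N/3)
y = 4
R(-1) + y*96 = (3 + (2/3)*(-1)) + 4*96 = (3 - 2/3) + 384 = 7/3 + 384 = 1159/3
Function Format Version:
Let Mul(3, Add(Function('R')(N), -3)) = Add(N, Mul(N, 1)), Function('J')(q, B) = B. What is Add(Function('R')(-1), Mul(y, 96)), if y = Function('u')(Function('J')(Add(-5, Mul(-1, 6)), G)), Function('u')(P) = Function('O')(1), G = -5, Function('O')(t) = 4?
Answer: Rational(1159, 3) ≈ 386.33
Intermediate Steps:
Function('u')(P) = 4
Function('R')(N) = Add(3, Mul(Rational(2, 3), N)) (Function('R')(N) = Add(3, Mul(Rational(1, 3), Add(N, Mul(N, 1)))) = Add(3, Mul(Rational(1, 3), Add(N, N))) = Add(3, Mul(Rational(1, 3), Mul(2, N))) = Add(3, Mul(Rational(2, 3), N)))
y = 4
Add(Function('R')(-1), Mul(y, 96)) = Add(Add(3, Mul(Rational(2, 3), -1)), Mul(4, 96)) = Add(Add(3, Rational(-2, 3)), 384) = Add(Rational(7, 3), 384) = Rational(1159, 3)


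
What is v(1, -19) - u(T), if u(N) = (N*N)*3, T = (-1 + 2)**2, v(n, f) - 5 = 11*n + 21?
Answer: 34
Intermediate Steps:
v(n, f) = 26 + 11*n (v(n, f) = 5 + (11*n + 21) = 5 + (21 + 11*n) = 26 + 11*n)
T = 1 (T = 1**2 = 1)
u(N) = 3*N**2 (u(N) = N**2*3 = 3*N**2)
v(1, -19) - u(T) = (26 + 11*1) - 3*1**2 = (26 + 11) - 3 = 37 - 1*3 = 37 - 3 = 34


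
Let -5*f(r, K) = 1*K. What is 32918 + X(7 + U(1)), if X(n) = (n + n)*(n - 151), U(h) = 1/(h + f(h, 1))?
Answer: 244501/8 ≈ 30563.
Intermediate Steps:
f(r, K) = -K/5
U(h) = 1/(-1/5 + h) (U(h) = 1/(h - 1/5*1) = 1/(h - 1/5) = 1/(-1/5 + h))
X(n) = 2*n*(-151 + n) (X(n) = (2*n)*(-151 + n) = 2*n*(-151 + n))
32918 + X(7 + U(1)) = 32918 + 2*(7 + 5/(-1 + 5*1))*(-151 + (7 + 5/(-1 + 5*1))) = 32918 + 2*(7 + 5/(-1 + 5))*(-151 + (7 + 5/(-1 + 5))) = 32918 + 2*(7 + 5/4)*(-151 + (7 + 5/4)) = 32918 + 2*(33/4)*(-151 + 33/4) = 32918 + 2*(33/4)*(-571/4) = 32918 - 18843/8 = 244501/8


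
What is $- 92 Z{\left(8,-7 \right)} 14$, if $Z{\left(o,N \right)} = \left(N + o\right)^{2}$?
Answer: $-1288$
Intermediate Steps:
$- 92 Z{\left(8,-7 \right)} 14 = - 92 \left(-7 + 8\right)^{2} \cdot 14 = - 92 \cdot 1^{2} \cdot 14 = \left(-92\right) 1 \cdot 14 = \left(-92\right) 14 = -1288$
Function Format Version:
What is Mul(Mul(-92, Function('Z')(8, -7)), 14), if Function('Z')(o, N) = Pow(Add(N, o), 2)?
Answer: -1288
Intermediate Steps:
Mul(Mul(-92, Function('Z')(8, -7)), 14) = Mul(Mul(-92, Pow(Add(-7, 8), 2)), 14) = Mul(Mul(-92, Pow(1, 2)), 14) = Mul(Mul(-92, 1), 14) = Mul(-92, 14) = -1288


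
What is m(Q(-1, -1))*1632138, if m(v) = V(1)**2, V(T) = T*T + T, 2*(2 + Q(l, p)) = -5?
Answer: 6528552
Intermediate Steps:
Q(l, p) = -9/2 (Q(l, p) = -2 + (1/2)*(-5) = -2 - 5/2 = -9/2)
V(T) = T + T**2 (V(T) = T**2 + T = T + T**2)
m(v) = 4 (m(v) = (1*(1 + 1))**2 = (1*2)**2 = 2**2 = 4)
m(Q(-1, -1))*1632138 = 4*1632138 = 6528552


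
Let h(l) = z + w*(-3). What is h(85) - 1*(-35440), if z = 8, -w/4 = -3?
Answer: 35412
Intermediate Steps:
w = 12 (w = -4*(-3) = 12)
h(l) = -28 (h(l) = 8 + 12*(-3) = 8 - 36 = -28)
h(85) - 1*(-35440) = -28 - 1*(-35440) = -28 + 35440 = 35412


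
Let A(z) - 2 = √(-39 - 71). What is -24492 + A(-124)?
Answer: -24490 + I*√110 ≈ -24490.0 + 10.488*I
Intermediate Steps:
A(z) = 2 + I*√110 (A(z) = 2 + √(-39 - 71) = 2 + √(-110) = 2 + I*√110)
-24492 + A(-124) = -24492 + (2 + I*√110) = -24490 + I*√110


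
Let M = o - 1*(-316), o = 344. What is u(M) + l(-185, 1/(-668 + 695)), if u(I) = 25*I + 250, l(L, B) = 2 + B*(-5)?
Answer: 452299/27 ≈ 16752.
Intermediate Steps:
l(L, B) = 2 - 5*B
M = 660 (M = 344 - 1*(-316) = 344 + 316 = 660)
u(I) = 250 + 25*I
u(M) + l(-185, 1/(-668 + 695)) = (250 + 25*660) + (2 - 5/(-668 + 695)) = (250 + 16500) + (2 - 5/27) = 16750 + (2 - 5*1/27) = 16750 + (2 - 5/27) = 16750 + 49/27 = 452299/27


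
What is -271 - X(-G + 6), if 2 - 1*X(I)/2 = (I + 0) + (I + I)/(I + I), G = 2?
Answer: -265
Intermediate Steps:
X(I) = 2 - 2*I (X(I) = 4 - 2*((I + 0) + (I + I)/(I + I)) = 4 - 2*(I + (2*I)/((2*I))) = 4 - 2*(I + (2*I)*(1/(2*I))) = 4 - 2*(I + 1) = 4 - 2*(1 + I) = 4 + (-2 - 2*I) = 2 - 2*I)
-271 - X(-G + 6) = -271 - (2 - 2*(-1*2 + 6)) = -271 - (2 - 2*(-2 + 6)) = -271 - (2 - 2*4) = -271 - (2 - 8) = -271 - 1*(-6) = -271 + 6 = -265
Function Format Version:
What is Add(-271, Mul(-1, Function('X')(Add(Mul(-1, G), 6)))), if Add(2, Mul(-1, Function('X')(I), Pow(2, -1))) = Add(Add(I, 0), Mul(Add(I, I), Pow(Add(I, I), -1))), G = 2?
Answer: -265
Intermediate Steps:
Function('X')(I) = Add(2, Mul(-2, I)) (Function('X')(I) = Add(4, Mul(-2, Add(Add(I, 0), Mul(Add(I, I), Pow(Add(I, I), -1))))) = Add(4, Mul(-2, Add(I, Mul(Mul(2, I), Pow(Mul(2, I), -1))))) = Add(4, Mul(-2, Add(I, Mul(Mul(2, I), Mul(Rational(1, 2), Pow(I, -1)))))) = Add(4, Mul(-2, Add(I, 1))) = Add(4, Mul(-2, Add(1, I))) = Add(4, Add(-2, Mul(-2, I))) = Add(2, Mul(-2, I)))
Add(-271, Mul(-1, Function('X')(Add(Mul(-1, G), 6)))) = Add(-271, Mul(-1, Add(2, Mul(-2, Add(Mul(-1, 2), 6))))) = Add(-271, Mul(-1, Add(2, Mul(-2, Add(-2, 6))))) = Add(-271, Mul(-1, Add(2, Mul(-2, 4)))) = Add(-271, Mul(-1, Add(2, -8))) = Add(-271, Mul(-1, -6)) = Add(-271, 6) = -265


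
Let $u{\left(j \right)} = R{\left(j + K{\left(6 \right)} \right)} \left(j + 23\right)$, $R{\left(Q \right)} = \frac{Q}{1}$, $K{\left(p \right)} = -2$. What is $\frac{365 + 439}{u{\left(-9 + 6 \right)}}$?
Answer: $- \frac{201}{25} \approx -8.04$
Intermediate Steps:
$R{\left(Q \right)} = Q$ ($R{\left(Q \right)} = Q 1 = Q$)
$u{\left(j \right)} = \left(-2 + j\right) \left(23 + j\right)$ ($u{\left(j \right)} = \left(j - 2\right) \left(j + 23\right) = \left(-2 + j\right) \left(23 + j\right)$)
$\frac{365 + 439}{u{\left(-9 + 6 \right)}} = \frac{365 + 439}{\left(-2 + \left(-9 + 6\right)\right) \left(23 + \left(-9 + 6\right)\right)} = \frac{804}{\left(-2 - 3\right) \left(23 - 3\right)} = \frac{804}{\left(-5\right) 20} = \frac{804}{-100} = 804 \left(- \frac{1}{100}\right) = - \frac{201}{25}$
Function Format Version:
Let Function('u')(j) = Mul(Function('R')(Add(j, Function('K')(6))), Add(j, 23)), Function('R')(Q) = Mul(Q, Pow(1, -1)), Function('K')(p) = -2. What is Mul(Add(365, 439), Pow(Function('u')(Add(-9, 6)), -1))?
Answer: Rational(-201, 25) ≈ -8.0400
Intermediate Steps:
Function('R')(Q) = Q (Function('R')(Q) = Mul(Q, 1) = Q)
Function('u')(j) = Mul(Add(-2, j), Add(23, j)) (Function('u')(j) = Mul(Add(j, -2), Add(j, 23)) = Mul(Add(-2, j), Add(23, j)))
Mul(Add(365, 439), Pow(Function('u')(Add(-9, 6)), -1)) = Mul(Add(365, 439), Pow(Mul(Add(-2, Add(-9, 6)), Add(23, Add(-9, 6))), -1)) = Mul(804, Pow(Mul(Add(-2, -3), Add(23, -3)), -1)) = Mul(804, Pow(Mul(-5, 20), -1)) = Mul(804, Pow(-100, -1)) = Mul(804, Rational(-1, 100)) = Rational(-201, 25)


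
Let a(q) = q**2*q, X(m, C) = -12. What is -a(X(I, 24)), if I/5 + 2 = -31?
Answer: 1728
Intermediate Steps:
I = -165 (I = -10 + 5*(-31) = -10 - 155 = -165)
a(q) = q**3
-a(X(I, 24)) = -1*(-12)**3 = -1*(-1728) = 1728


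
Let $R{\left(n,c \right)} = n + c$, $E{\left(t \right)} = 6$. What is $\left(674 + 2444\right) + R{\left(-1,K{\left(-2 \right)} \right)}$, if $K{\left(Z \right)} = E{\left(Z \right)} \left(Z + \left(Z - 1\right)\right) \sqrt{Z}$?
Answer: $3117 - 30 i \sqrt{2} \approx 3117.0 - 42.426 i$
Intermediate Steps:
$K{\left(Z \right)} = \sqrt{Z} \left(-6 + 12 Z\right)$ ($K{\left(Z \right)} = 6 \left(Z + \left(Z - 1\right)\right) \sqrt{Z} = 6 \left(Z + \left(-1 + Z\right)\right) \sqrt{Z} = 6 \left(-1 + 2 Z\right) \sqrt{Z} = \left(-6 + 12 Z\right) \sqrt{Z} = \sqrt{Z} \left(-6 + 12 Z\right)$)
$R{\left(n,c \right)} = c + n$
$\left(674 + 2444\right) + R{\left(-1,K{\left(-2 \right)} \right)} = \left(674 + 2444\right) - \left(1 - \sqrt{-2} \left(-6 + 12 \left(-2\right)\right)\right) = 3118 - \left(1 - i \sqrt{2} \left(-6 - 24\right)\right) = 3118 - \left(1 - i \sqrt{2} \left(-30\right)\right) = 3118 - \left(1 + 30 i \sqrt{2}\right) = 3117 - 30 i \sqrt{2}$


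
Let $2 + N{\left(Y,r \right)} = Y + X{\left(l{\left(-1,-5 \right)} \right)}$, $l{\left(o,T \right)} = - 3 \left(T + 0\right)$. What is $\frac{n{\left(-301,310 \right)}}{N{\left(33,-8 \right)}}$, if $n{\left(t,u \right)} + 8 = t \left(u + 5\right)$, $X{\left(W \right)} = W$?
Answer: $- \frac{94823}{46} \approx -2061.4$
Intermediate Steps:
$l{\left(o,T \right)} = - 3 T$
$n{\left(t,u \right)} = -8 + t \left(5 + u\right)$ ($n{\left(t,u \right)} = -8 + t \left(u + 5\right) = -8 + t \left(5 + u\right)$)
$N{\left(Y,r \right)} = 13 + Y$ ($N{\left(Y,r \right)} = -2 + \left(Y - -15\right) = -2 + \left(Y + 15\right) = -2 + \left(15 + Y\right) = 13 + Y$)
$\frac{n{\left(-301,310 \right)}}{N{\left(33,-8 \right)}} = \frac{-8 + 5 \left(-301\right) - 93310}{13 + 33} = \frac{-8 - 1505 - 93310}{46} = \left(-94823\right) \frac{1}{46} = - \frac{94823}{46}$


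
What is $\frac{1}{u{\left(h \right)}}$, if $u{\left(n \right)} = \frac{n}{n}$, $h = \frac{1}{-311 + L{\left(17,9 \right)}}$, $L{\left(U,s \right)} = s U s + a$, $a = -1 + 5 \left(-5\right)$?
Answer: $1$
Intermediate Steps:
$a = -26$ ($a = -1 - 25 = -26$)
$L{\left(U,s \right)} = -26 + U s^{2}$ ($L{\left(U,s \right)} = s U s - 26 = U s s - 26 = U s^{2} - 26 = -26 + U s^{2}$)
$h = \frac{1}{1040}$ ($h = \frac{1}{-311 - \left(26 - 17 \cdot 9^{2}\right)} = \frac{1}{-311 + \left(-26 + 17 \cdot 81\right)} = \frac{1}{-311 + \left(-26 + 1377\right)} = \frac{1}{-311 + 1351} = \frac{1}{1040} \approx 0.00096154$)
$u{\left(n \right)} = 1$
$\frac{1}{u{\left(h \right)}} = 1^{-1} = 1$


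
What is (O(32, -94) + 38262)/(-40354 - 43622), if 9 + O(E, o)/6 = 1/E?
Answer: -203777/447872 ≈ -0.45499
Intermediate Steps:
O(E, o) = -54 + 6/E
(O(32, -94) + 38262)/(-40354 - 43622) = ((-54 + 6/32) + 38262)/(-40354 - 43622) = ((-54 + 6*(1/32)) + 38262)/(-83976) = ((-54 + 3/16) + 38262)*(-1/83976) = (-861/16 + 38262)*(-1/83976) = (611331/16)*(-1/83976) = -203777/447872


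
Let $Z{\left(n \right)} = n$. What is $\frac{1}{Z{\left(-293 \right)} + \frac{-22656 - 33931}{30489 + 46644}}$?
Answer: $- \frac{77133}{22656556} \approx -0.0034044$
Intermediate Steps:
$\frac{1}{Z{\left(-293 \right)} + \frac{-22656 - 33931}{30489 + 46644}} = \frac{1}{-293 + \frac{-22656 - 33931}{30489 + 46644}} = \frac{1}{-293 - \frac{56587}{77133}} = \frac{1}{- \frac{22656556}{77133}} = - \frac{77133}{22656556}$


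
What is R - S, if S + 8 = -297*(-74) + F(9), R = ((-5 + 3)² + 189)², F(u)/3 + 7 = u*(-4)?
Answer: 15408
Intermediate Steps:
F(u) = -21 - 12*u (F(u) = -21 + 3*(u*(-4)) = -21 + 3*(-4*u) = -21 - 12*u)
R = 37249 (R = ((-2)² + 189)² = (4 + 189)² = 193² = 37249)
S = 21841 (S = -8 + (-297*(-74) + (-21 - 12*9)) = -8 + (21978 + (-21 - 108)) = -8 + (21978 - 129) = -8 + 21849 = 21841)
R - S = 37249 - 1*21841 = 37249 - 21841 = 15408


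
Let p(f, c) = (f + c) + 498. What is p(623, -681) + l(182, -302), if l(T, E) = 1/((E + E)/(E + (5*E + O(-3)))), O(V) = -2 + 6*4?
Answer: 133775/302 ≈ 442.96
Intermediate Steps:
O(V) = 22 (O(V) = -2 + 24 = 22)
p(f, c) = 498 + c + f (p(f, c) = (c + f) + 498 = 498 + c + f)
l(T, E) = (22 + 6*E)/(2*E) (l(T, E) = 1/((E + E)/(E + (5*E + 22))) = 1/((2*E)/(E + (22 + 5*E))) = 1/((2*E)/(22 + 6*E)) = 1/(2*E/(22 + 6*E)) = (22 + 6*E)/(2*E))
p(623, -681) + l(182, -302) = (498 - 681 + 623) + (3 + 11/(-302)) = 440 + (3 + 11*(-1/302)) = 440 + (3 - 11/302) = 440 + 895/302 = 133775/302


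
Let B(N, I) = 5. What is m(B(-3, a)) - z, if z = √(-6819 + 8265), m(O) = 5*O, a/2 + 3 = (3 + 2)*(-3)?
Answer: 25 - √1446 ≈ -13.026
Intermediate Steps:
a = -36 (a = -6 + 2*((3 + 2)*(-3)) = -6 + 2*(5*(-3)) = -6 + 2*(-15) = -6 - 30 = -36)
z = √1446 ≈ 38.026
m(B(-3, a)) - z = 5*5 - √1446 = 25 - √1446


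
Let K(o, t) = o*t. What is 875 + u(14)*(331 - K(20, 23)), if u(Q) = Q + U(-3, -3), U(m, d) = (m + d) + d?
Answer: 230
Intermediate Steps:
U(m, d) = m + 2*d (U(m, d) = (d + m) + d = m + 2*d)
u(Q) = -9 + Q (u(Q) = Q + (-3 + 2*(-3)) = Q + (-3 - 6) = Q - 9 = -9 + Q)
875 + u(14)*(331 - K(20, 23)) = 875 + (-9 + 14)*(331 - 20*23) = 875 + 5*(331 - 1*460) = 875 + 5*(331 - 460) = 875 + 5*(-129) = 875 - 645 = 230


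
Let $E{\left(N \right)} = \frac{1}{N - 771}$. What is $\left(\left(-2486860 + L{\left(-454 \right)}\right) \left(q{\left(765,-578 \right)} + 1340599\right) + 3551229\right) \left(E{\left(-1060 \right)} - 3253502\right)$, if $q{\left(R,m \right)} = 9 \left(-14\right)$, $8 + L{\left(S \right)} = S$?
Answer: $\frac{19862277343232747902551}{1831} \approx 1.0848 \cdot 10^{19}$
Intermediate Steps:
$L{\left(S \right)} = -8 + S$
$E{\left(N \right)} = \frac{1}{-771 + N}$
$q{\left(R,m \right)} = -126$
$\left(\left(-2486860 + L{\left(-454 \right)}\right) \left(q{\left(765,-578 \right)} + 1340599\right) + 3551229\right) \left(E{\left(-1060 \right)} - 3253502\right) = \left(\left(-2486860 - 462\right) \left(-126 + 1340599\right) + 3551229\right) \left(\frac{1}{-771 - 1060} - 3253502\right) = \left(\left(-2486860 - 462\right) 1340473 + 3551229\right) \left(\frac{1}{-1831} - 3253502\right) = \left(\left(-2487322\right) 1340473 + 3551229\right) \left(- \frac{1}{1831} - 3253502\right) = \left(-3334187983306 + 3551229\right) \left(- \frac{5957162163}{1831}\right) = \left(-3334184432077\right) \left(- \frac{5957162163}{1831}\right) = \frac{19862277343232747902551}{1831}$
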